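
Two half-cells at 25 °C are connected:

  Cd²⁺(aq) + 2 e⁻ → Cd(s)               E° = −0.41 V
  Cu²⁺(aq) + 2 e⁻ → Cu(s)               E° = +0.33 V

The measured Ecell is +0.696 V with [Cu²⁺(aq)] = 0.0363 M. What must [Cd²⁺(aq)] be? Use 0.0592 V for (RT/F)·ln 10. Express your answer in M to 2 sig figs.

With Cu²⁺/Cu at the cathode and Cd²⁺/Cd at the anode, E°cell = +0.33 − (−0.41) = +0.74 V (n = 2).
Since E = E° − (0.0592/n)·log Q, log Q = n(E° − E)/0.0592 = 1.486.
The balanced reaction is Cu²⁺(aq) + Cd(s) → Cu(s) + Cd²⁺(aq), so Q = [Cd²⁺(aq)] / [Cu²⁺(aq)].
Substituting the known concentrations and solving, log [Cd²⁺(aq)] = 0.046 and [Cd²⁺(aq)] = 1.1 M.

1.1 M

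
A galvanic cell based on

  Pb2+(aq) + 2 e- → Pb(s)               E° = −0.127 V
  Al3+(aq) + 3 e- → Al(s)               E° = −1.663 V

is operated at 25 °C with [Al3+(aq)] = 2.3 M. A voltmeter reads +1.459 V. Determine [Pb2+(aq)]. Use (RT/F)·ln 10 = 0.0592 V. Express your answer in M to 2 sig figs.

Pb²⁺/Pb is the cathode (higher E°); E°cell = −0.127 − (−1.663) = +1.536 V with n = 6.
Rearranging E = E° − (0.0592/n)·log Q gives log Q = 6(+1.536 − (+1.459))/0.0592 = 7.804.
For 3 Pb2+(aq) + 2 Al(s) → 3 Pb(s) + 2 Al3+(aq), the reaction quotient is Q = [Al3+(aq)]^2 / [Pb2+(aq)]^3.
Substituting the known concentrations and solving, log [Pb2+(aq)] = −2.360 and [Pb2+(aq)] = 0.0044 M.

0.0044 M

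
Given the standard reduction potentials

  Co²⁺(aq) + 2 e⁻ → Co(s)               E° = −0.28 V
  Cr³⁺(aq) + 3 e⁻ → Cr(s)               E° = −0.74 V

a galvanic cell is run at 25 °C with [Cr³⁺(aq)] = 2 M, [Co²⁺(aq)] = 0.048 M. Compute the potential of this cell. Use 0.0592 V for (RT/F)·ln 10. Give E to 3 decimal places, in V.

+0.415 V

Since E°(Co²⁺/Co) > E°(Cr³⁺/Cr), Co²⁺/Co serves as the cathode.
E°cell = E°cat − E°an = −0.28 − (−0.74) = +0.46 V; n = 6.
For the overall reaction 3 Co²⁺(aq) + 2 Cr(s) → 3 Co(s) + 2 Cr³⁺(aq), Q = [Cr³⁺(aq)]^2 / [Co²⁺(aq)]^3 = 3.62×10^4, giving log Q = 4.558.
E = E° − (0.0592/n)·log Q = +0.46 − (0.0592/6)(4.558) = +0.415 V.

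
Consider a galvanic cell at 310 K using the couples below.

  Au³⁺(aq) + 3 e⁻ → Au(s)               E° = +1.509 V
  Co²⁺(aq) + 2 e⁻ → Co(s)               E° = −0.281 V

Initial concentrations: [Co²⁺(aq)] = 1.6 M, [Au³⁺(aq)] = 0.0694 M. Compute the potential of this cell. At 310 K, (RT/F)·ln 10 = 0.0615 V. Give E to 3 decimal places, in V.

+1.760 V

Au³⁺/Au is reduced (cathode, E° = +1.509 V) and Co²⁺/Co is oxidized (anode).
E°cell = E°cat − E°an = +1.509 − (−0.281) = +1.790 V; n = 6.
The balanced reaction is 2 Au³⁺(aq) + 3 Co(s) → 2 Au(s) + 3 Co²⁺(aq), so Q = [Co²⁺(aq)]^3 / [Au³⁺(aq)]^2 = 850 and log Q = 2.930.
By the Nernst equation, E = +1.790 − (0.0615/6)·(2.930) = +1.760 V.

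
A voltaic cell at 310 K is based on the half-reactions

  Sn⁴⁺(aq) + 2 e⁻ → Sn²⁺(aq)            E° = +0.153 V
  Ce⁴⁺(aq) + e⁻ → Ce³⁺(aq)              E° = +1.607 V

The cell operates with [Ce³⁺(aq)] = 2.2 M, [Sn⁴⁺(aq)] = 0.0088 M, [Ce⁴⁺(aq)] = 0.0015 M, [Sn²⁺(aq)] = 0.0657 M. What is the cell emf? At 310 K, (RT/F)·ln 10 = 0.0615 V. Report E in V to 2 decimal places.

Ce⁴⁺/Ce³⁺ is reduced (cathode, E° = +1.607 V) and Sn⁴⁺/Sn²⁺ is oxidized (anode).
E°cell = E°cat − E°an = +1.607 − (+0.153) = +1.454 V; n = 2.
The balanced reaction is 2 Ce⁴⁺(aq) + Sn²⁺(aq) → 2 Ce³⁺(aq) + Sn⁴⁺(aq), so Q = ([Ce³⁺(aq)]^2·[Sn⁴⁺(aq)]) / ([Ce⁴⁺(aq)]^2·[Sn²⁺(aq)]) = 2.88×10^5 and log Q = 5.460.
Applying E = E° − (RT ln10/nF)·log Q gives +1.454 − (0.0615/2)(5.460) = +1.29 V.

+1.29 V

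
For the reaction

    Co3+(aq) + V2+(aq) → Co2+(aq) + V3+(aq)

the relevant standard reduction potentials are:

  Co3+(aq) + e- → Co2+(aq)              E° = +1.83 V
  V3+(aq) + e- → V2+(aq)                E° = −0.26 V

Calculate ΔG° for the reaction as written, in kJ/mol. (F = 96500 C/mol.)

−202 kJ/mol

In the reaction as written Co3+(aq) is reduced, so the Co³⁺/Co²⁺ couple is the cathode and V³⁺/V²⁺ is the anode.
E°cell = +1.83 − (−0.26) = +2.09 V; balancing electrons gives n = 1.
ΔG° = −nFE°cell = −(1)(96500)(+2.09) J/mol = −202 kJ/mol.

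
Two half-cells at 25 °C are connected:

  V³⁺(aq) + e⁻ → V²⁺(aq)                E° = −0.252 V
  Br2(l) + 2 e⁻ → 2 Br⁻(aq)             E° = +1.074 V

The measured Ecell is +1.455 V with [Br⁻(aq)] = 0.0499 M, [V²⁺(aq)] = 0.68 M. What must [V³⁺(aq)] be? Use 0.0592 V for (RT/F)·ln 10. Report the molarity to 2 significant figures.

The Br₂/Br⁻ couple has the larger reduction potential, so it is the cathode: E°cell = +1.074 − (−0.252) = +1.326 V and n = 2.
From the Nernst equation, log Q = n(E° − E)/0.0592 = 2·(+1.326 − (+1.455))/0.0592 = −4.358.
For Br2(l) + 2 V²⁺(aq) → 2 Br⁻(aq) + 2 V³⁺(aq), the reaction quotient is Q = ([Br⁻(aq)]^2·[V³⁺(aq)]^2) / [V²⁺(aq)]^2.
Solving for the unknown gives log [V³⁺(aq)] = −1.045, so [V³⁺(aq)] ≈ 0.090 M.

0.090 M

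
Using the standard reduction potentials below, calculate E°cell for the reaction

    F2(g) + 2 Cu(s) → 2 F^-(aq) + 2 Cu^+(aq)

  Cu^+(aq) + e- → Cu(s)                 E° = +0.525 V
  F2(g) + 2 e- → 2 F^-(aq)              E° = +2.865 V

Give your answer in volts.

+2.340 V

F2(g) gains electrons, so the F₂/F⁻ couple is the cathode; the Cu⁺/Cu couple is the anode.
E°cell = E°(cathode) − E°(anode) = +2.865 − (+0.525) = +2.340 V.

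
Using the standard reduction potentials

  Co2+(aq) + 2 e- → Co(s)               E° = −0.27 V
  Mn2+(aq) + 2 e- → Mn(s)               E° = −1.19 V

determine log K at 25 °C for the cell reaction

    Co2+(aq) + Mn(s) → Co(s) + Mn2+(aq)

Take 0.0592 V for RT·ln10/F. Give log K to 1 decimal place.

log K = 31.1

The Co²⁺/Co couple is reduced (cathode); E°cell = −0.27 − (−1.19) = +0.92 V with n = 2.
At equilibrium E = 0, so log K = nE°cell / 0.0592 = (2)(+0.92) / 0.0592 = 31.1.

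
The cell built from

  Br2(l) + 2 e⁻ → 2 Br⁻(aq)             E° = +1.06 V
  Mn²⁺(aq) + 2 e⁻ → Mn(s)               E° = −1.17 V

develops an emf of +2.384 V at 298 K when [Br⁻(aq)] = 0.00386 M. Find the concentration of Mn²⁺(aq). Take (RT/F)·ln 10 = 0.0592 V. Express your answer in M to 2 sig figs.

The Br₂/Br⁻ couple has the larger reduction potential, so it is the cathode: E°cell = +1.06 − (−1.17) = +2.23 V and n = 2.
Rearranging E = E° − (0.0592/n)·log Q gives log Q = 2(+2.23 − (+2.384))/0.0592 = −5.203.
Balancing electrons gives Br2(l) + Mn(s) → 2 Br⁻(aq) + Mn²⁺(aq); thus Q = [Br⁻(aq)]^2·[Mn²⁺(aq)].
Solving for the unknown gives log [Mn²⁺(aq)] = −0.376, so [Mn²⁺(aq)] ≈ 0.42 M.

0.42 M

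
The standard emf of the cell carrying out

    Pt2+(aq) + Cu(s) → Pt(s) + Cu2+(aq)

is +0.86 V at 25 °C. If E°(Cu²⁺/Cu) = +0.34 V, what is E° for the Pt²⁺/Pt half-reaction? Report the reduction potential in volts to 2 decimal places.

+1.20 V

In the reaction as written the Pt²⁺/Pt couple is reduced (cathode) and Cu²⁺/Cu is oxidized (anode), so E°cell = E°(Pt²⁺/Pt) − E°(Cu²⁺/Cu).
E°(Pt²⁺/Pt) = E°cell + E°(anode) = +0.86 + (+0.34) = +1.20 V.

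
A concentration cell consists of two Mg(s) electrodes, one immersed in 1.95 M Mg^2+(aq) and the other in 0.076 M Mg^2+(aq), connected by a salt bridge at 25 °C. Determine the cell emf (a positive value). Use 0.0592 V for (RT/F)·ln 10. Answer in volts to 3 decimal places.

0.042 V

For a concentration cell E°cell = 0, since both electrodes use the same couple.
The compartment with the higher Mg^2+(aq) concentration (1.95 M) acts as the cathode; ions are reduced there and produced at the dilute (0.076 M) anode.
With n = 2, Ecell = −(0.0592/2)·log([dilute]/[conc]) = −(0.0592/2)·log(0.076/1.95) = +0.042 V.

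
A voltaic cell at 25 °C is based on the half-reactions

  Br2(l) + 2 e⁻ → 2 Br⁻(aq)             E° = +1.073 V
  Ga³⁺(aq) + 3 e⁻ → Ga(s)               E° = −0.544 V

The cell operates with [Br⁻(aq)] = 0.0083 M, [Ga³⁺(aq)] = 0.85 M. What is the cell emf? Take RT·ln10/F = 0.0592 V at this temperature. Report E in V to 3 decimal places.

+1.742 V

The Br₂/Br⁻ couple has the more positive E°, so it is the cathode; Ga³⁺/Ga is the anode.
E°cell = +1.073 − (−0.544) = +1.617 V, with n = 6 electrons transferred.
For the overall reaction 3 Br2(l) + 2 Ga(s) → 6 Br⁻(aq) + 2 Ga³⁺(aq), Q = [Br⁻(aq)]^6·[Ga³⁺(aq)]^2 = 2.36×10^−13, giving log Q = −12.627.
E = E° − (0.0592/n)·log Q = +1.617 − (0.0592/6)(−12.627) = +1.742 V.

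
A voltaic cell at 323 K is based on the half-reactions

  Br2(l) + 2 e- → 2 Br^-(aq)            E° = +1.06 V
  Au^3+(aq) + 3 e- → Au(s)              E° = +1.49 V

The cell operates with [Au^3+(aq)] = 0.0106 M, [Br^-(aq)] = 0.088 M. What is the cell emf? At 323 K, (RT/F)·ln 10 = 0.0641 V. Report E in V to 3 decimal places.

+0.320 V

The Au³⁺/Au couple has the more positive E°, so it is the cathode; Br₂/Br⁻ is the anode.
The standard potential is +1.49 − (+1.06) = +0.43 V and the balanced reaction transfers n = 6 electrons.
Balancing gives 2 Au^3+(aq) + 6 Br^-(aq) → 2 Au(s) + 3 Br2(l); hence Q = 1 / ([Au^3+(aq)]^2·[Br^-(aq)]^6) = 1.92×10^10 (log Q = 10.282).
By the Nernst equation, E = +0.43 − (0.0641/6)·(10.282) = +0.320 V.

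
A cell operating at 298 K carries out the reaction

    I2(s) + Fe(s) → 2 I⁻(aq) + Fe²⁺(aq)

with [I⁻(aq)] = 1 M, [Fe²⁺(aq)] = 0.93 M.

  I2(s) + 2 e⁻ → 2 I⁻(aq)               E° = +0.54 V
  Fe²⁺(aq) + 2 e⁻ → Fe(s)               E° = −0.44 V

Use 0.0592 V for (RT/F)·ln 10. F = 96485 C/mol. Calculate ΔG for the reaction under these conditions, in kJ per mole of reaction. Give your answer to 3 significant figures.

−189 kJ/mol

With I₂/I⁻ reduced at the cathode, E°cell = +0.54 − (−0.44) = +0.98 V and n = 2.
Q = [I⁻(aq)]^2·[Fe²⁺(aq)] = 0.93, so log Q = −0.032 and E = +0.98 − (0.0592/2)(−0.032) = +0.9809 V.
Then ΔG = −nFE = −2 × 96485 × +0.9809 J/mol = −189 kJ/mol.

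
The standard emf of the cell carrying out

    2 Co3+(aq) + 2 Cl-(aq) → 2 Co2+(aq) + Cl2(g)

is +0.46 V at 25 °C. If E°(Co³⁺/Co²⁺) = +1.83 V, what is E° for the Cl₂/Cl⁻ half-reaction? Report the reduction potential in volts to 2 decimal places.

In the reaction as written the Co³⁺/Co²⁺ couple is reduced (cathode) and Cl₂/Cl⁻ is oxidized (anode), so E°cell = E°(Co³⁺/Co²⁺) − E°(Cl₂/Cl⁻).
E°(Cl₂/Cl⁻) = E°(cathode) − E°cell = +1.83 − (+0.46) = +1.37 V.

+1.37 V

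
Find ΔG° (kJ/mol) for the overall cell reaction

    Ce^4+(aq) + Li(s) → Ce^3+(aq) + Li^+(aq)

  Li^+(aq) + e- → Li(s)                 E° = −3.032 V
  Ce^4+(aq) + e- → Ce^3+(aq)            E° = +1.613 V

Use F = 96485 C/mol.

In the reaction as written Ce^4+(aq) is reduced, so the Ce⁴⁺/Ce³⁺ couple is the cathode and Li⁺/Li is the anode.
E°cell = +1.613 − (−3.032) = +4.645 V; balancing electrons gives n = 1.
ΔG° = −nFE°cell = −(1)(96485)(+4.645) J/mol = −448 kJ/mol.

−448 kJ/mol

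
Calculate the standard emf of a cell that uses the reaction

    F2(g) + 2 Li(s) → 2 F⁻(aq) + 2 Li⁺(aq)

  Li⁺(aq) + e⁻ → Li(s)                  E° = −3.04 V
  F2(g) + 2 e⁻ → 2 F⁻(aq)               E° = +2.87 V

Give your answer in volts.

+5.91 V

In the reaction as written, F2(g) is reduced (cathode) and Li⁺(aq) is produced by oxidation at the anode.
E°cell = E°(cathode) − E°(anode) = +2.87 − (−3.04) = +5.91 V.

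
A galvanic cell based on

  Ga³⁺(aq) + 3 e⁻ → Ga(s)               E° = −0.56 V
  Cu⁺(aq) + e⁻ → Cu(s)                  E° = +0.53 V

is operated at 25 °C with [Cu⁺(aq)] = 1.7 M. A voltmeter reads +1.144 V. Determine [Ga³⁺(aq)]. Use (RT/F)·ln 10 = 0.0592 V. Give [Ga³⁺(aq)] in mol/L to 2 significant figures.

0.0090 M

With Cu⁺/Cu at the cathode and Ga³⁺/Ga at the anode, E°cell = +0.53 − (−0.56) = +1.09 V (n = 3).
Since E = E° − (0.0592/n)·log Q, log Q = n(E° − E)/0.0592 = −2.736.
The balanced reaction is 3 Cu⁺(aq) + Ga(s) → 3 Cu(s) + Ga³⁺(aq), so Q = [Ga³⁺(aq)] / [Cu⁺(aq)]^3.
Isolating [Ga³⁺(aq)] in Q = 10^{−2.736} yields log [Ga³⁺(aq)] = −2.045, i.e. 0.0090 M.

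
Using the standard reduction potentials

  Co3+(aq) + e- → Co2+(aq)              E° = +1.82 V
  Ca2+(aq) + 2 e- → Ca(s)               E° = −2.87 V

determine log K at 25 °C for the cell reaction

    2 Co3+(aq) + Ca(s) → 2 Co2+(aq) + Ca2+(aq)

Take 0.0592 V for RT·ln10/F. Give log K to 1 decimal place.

The Co³⁺/Co²⁺ couple is reduced (cathode); E°cell = +1.82 − (−2.87) = +4.69 V with n = 2.
At equilibrium E = 0, so log K = nE°cell / 0.0592 = (2)(+4.69) / 0.0592 = 158.4.

log K = 158.4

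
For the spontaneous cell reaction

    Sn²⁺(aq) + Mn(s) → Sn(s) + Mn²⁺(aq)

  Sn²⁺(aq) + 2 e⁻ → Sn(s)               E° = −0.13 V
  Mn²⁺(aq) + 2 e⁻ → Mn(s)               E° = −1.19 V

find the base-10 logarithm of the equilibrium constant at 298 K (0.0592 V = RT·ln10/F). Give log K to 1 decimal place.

The Sn²⁺/Sn couple is reduced (cathode); E°cell = −0.13 − (−1.19) = +1.06 V with n = 2.
At equilibrium E = 0, so log K = nE°cell / 0.0592 = (2)(+1.06) / 0.0592 = 35.8.

log K = 35.8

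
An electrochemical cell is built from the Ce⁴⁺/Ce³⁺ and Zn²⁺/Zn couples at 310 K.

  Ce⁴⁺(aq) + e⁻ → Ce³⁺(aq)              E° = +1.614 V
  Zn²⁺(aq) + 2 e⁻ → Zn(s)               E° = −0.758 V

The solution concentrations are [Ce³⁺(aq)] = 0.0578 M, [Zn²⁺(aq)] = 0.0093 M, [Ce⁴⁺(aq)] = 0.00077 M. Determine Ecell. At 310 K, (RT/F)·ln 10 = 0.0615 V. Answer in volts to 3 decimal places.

Since E°(Ce⁴⁺/Ce³⁺) > E°(Zn²⁺/Zn), Ce⁴⁺/Ce³⁺ serves as the cathode.
The standard potential is +1.614 − (−0.758) = +2.372 V and the balanced reaction transfers n = 2 electrons.
Balancing gives 2 Ce⁴⁺(aq) + Zn(s) → 2 Ce³⁺(aq) + Zn²⁺(aq); hence Q = ([Ce³⁺(aq)]^2·[Zn²⁺(aq)]) / [Ce⁴⁺(aq)]^2 = 52.4 (log Q = 1.719).
By the Nernst equation, E = +2.372 − (0.0615/2)·(1.719) = +2.319 V.

+2.319 V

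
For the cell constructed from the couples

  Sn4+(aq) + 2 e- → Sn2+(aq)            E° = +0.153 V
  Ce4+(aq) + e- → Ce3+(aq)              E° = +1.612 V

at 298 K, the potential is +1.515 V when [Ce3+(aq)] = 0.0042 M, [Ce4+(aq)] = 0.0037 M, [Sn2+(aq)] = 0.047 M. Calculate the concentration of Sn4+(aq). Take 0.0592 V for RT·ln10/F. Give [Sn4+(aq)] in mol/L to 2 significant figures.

0.00047 M

The Ce⁴⁺/Ce³⁺ couple has the larger reduction potential, so it is the cathode: E°cell = +1.612 − (+0.153) = +1.459 V and n = 2.
Rearranging E = E° − (0.0592/n)·log Q gives log Q = 2(+1.459 − (+1.515))/0.0592 = −1.892.
For 2 Ce4+(aq) + Sn2+(aq) → 2 Ce3+(aq) + Sn4+(aq), the reaction quotient is Q = ([Ce3+(aq)]^2·[Sn4+(aq)]) / ([Ce4+(aq)]^2·[Sn2+(aq)]).
Solving for the unknown gives log [Sn4+(aq)] = −3.330, so [Sn4+(aq)] ≈ 0.00047 M.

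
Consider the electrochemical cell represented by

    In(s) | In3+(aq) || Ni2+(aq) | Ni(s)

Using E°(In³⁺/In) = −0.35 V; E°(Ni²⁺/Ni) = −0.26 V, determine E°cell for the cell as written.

+0.09 V

By convention the left-hand electrode in cell notation is the anode (oxidation) and the right-hand electrode is the cathode (reduction).
E°cell = E°(right) − E°(left) = −0.26 − (−0.35) = +0.09 V.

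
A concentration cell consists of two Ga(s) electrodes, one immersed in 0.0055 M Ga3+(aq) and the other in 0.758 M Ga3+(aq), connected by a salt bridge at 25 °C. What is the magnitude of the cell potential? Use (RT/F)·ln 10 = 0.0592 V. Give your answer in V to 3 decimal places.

For a concentration cell E°cell = 0, since both electrodes use the same couple.
The compartment with the higher Ga3+(aq) concentration (0.758 M) acts as the cathode; ions are reduced there and produced at the dilute (0.0055 M) anode.
With n = 3, Ecell = −(0.0592/3)·log([dilute]/[conc]) = −(0.0592/3)·log(0.0055/0.758) = +0.042 V.

0.042 V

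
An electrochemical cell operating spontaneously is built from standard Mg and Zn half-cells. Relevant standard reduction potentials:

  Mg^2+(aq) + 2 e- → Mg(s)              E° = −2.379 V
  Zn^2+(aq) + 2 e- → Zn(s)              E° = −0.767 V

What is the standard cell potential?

The Zn²⁺/Zn couple has the higher E°, so Zn ion is reduced (cathode) and Mg is oxidized (anode).
E°cell = E°(cathode) − E°(anode) = −0.767 − (−2.379) = +1.612 V.

+1.612 V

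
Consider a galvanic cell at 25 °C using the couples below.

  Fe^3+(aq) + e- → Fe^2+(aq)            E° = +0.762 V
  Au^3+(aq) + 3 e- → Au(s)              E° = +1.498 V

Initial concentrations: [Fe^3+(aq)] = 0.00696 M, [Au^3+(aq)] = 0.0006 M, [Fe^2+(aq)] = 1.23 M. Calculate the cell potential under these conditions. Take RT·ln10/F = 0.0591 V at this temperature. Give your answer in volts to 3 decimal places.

The Au³⁺/Au couple has the more positive E°, so it is the cathode; Fe³⁺/Fe²⁺ is the anode.
The standard potential is +1.498 − (+0.762) = +0.736 V and the balanced reaction transfers n = 3 electrons.
The balanced reaction is Au^3+(aq) + 3 Fe^2+(aq) → Au(s) + 3 Fe^3+(aq), so Q = [Fe^3+(aq)]^3 / ([Au^3+(aq)]·[Fe^2+(aq)]^3) = 0.000302 and log Q = −3.520.
By the Nernst equation, E = +0.736 − (0.0591/3)·(−3.520) = +0.805 V.

+0.805 V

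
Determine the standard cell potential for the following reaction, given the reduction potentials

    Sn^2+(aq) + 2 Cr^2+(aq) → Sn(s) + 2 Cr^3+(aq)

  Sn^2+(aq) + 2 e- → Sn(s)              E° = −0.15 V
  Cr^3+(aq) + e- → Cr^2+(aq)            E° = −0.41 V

Sn^2+(aq) gains electrons, so the Sn²⁺/Sn couple is the cathode; the Cr³⁺/Cr²⁺ couple is the anode.
E°cell = E°(cathode) − E°(anode) = −0.15 − (−0.41) = +0.26 V.

+0.26 V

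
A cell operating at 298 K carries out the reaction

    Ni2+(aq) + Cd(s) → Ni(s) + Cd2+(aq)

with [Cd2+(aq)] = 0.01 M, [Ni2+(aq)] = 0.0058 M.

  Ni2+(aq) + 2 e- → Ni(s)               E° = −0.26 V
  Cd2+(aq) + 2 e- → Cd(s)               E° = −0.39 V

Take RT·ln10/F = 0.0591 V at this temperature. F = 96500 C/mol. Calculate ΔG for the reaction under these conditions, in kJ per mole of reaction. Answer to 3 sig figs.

With Ni²⁺/Ni reduced at the cathode, E°cell = −0.26 − (−0.39) = +0.13 V and n = 2.
Here Q = [Cd2+(aq)] / [Ni2+(aq)] = 1.72 (log Q = 0.237), giving E = +0.13 − (0.0591/2)·(0.237) = +0.1230 V.
Finally ΔG = −nFE = −(2)(96500 C/mol)(+0.1230 V) = −23.7 kJ/mol.

−23.7 kJ/mol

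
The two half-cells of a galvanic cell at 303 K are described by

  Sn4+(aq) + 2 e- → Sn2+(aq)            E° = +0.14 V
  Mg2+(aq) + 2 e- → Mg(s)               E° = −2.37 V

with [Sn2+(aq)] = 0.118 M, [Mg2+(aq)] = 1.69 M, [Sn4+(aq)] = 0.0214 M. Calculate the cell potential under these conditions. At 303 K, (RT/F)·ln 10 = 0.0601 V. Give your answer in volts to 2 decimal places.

+2.48 V

Sn⁴⁺/Sn²⁺ is reduced (cathode, E° = +0.14 V) and Mg²⁺/Mg is oxidized (anode).
The standard potential is +0.14 − (−2.37) = +2.51 V and the balanced reaction transfers n = 2 electrons.
Balancing gives Sn4+(aq) + Mg(s) → Sn2+(aq) + Mg2+(aq); hence Q = ([Sn2+(aq)]·[Mg2+(aq)]) / [Sn4+(aq)] = 9.32 (log Q = 0.969).
By the Nernst equation, E = +2.51 − (0.0601/2)·(0.969) = +2.48 V.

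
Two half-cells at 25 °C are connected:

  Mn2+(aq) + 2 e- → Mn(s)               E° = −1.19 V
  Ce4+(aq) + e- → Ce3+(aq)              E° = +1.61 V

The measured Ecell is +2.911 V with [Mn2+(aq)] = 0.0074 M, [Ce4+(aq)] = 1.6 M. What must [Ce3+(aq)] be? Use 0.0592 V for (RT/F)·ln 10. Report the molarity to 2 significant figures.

The Ce⁴⁺/Ce³⁺ couple has the larger reduction potential, so it is the cathode: E°cell = +1.61 − (−1.19) = +2.80 V and n = 2.
From the Nernst equation, log Q = n(E° − E)/0.0592 = 2·(+2.80 − (+2.911))/0.0592 = −3.750.
Balancing electrons gives 2 Ce4+(aq) + Mn(s) → 2 Ce3+(aq) + Mn2+(aq); thus Q = ([Ce3+(aq)]^2·[Mn2+(aq)]) / [Ce4+(aq)]^2.
Isolating [Ce3+(aq)] in Q = 10^{−3.750} yields log [Ce3+(aq)] = −0.605, i.e. 0.25 M.

0.25 M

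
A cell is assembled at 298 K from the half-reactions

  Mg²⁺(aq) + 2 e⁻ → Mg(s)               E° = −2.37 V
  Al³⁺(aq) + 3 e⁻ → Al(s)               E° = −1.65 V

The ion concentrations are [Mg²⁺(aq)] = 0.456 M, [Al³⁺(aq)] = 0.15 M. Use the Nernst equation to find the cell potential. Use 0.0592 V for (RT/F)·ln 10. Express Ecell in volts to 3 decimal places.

The Al³⁺/Al couple has the more positive E°, so it is the cathode; Mg²⁺/Mg is the anode.
E°cell = E°cat − E°an = −1.65 − (−2.37) = +0.72 V; n = 6.
For the overall reaction 2 Al³⁺(aq) + 3 Mg(s) → 2 Al(s) + 3 Mg²⁺(aq), Q = [Mg²⁺(aq)]^3 / [Al³⁺(aq)]^2 = 4.21, giving log Q = 0.625.
By the Nernst equation, E = +0.72 − (0.0592/6)·(0.625) = +0.714 V.

+0.714 V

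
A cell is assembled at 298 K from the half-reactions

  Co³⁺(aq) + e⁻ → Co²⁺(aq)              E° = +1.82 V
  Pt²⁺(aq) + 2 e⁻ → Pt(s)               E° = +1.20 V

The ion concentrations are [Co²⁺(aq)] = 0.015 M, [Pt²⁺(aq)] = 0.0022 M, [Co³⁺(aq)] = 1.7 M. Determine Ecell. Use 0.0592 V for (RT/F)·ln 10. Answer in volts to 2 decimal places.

+0.82 V

Co³⁺/Co²⁺ is reduced (cathode, E° = +1.82 V) and Pt²⁺/Pt is oxidized (anode).
E°cell = +1.82 − (+1.20) = +0.62 V, with n = 2 electrons transferred.
The balanced reaction is 2 Co³⁺(aq) + Pt(s) → 2 Co²⁺(aq) + Pt²⁺(aq), so Q = ([Co²⁺(aq)]^2·[Pt²⁺(aq)]) / [Co³⁺(aq)]^2 = 1.71×10^−7 and log Q = −6.766.
E = E° − (0.0592/n)·log Q = +0.62 − (0.0592/2)(−6.766) = +0.82 V.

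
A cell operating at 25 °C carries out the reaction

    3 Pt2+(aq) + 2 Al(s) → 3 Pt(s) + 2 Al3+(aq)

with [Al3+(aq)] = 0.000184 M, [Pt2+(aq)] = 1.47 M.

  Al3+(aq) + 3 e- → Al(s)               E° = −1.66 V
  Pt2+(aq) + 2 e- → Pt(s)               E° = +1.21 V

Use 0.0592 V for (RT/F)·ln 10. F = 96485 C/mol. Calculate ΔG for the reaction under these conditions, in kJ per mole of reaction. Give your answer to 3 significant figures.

−1710 kJ/mol

E°cell = +1.21 − (−1.66) = +2.87 V; the balanced reaction transfers n = 6 electrons.
Q = [Al3+(aq)]^2 / [Pt2+(aq)]^3 = 1.07×10^−8, so log Q = −7.972 and E = +2.87 − (0.0592/6)(−7.972) = +2.9487 V.
Then ΔG = −nFE = −6 × 96485 × +2.9487 J/mol = −1710 kJ/mol.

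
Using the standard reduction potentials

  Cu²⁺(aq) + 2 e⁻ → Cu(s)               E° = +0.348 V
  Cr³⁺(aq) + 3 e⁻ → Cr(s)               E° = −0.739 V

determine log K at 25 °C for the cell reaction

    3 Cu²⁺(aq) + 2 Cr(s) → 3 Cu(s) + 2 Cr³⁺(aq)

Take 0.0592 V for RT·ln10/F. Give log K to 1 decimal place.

The Cu²⁺/Cu couple is reduced (cathode); E°cell = +0.348 − (−0.739) = +1.087 V with n = 6.
At equilibrium E = 0, so log K = nE°cell / 0.0592 = (6)(+1.087) / 0.0592 = 110.2.

log K = 110.2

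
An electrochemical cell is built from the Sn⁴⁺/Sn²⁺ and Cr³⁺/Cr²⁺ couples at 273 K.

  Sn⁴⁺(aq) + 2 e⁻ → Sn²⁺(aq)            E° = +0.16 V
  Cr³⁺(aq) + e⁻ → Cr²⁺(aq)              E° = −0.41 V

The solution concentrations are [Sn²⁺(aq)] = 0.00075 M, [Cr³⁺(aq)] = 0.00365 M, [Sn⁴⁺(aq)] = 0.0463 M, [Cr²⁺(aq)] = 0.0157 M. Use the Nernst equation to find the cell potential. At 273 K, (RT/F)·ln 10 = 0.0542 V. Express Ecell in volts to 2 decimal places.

+0.65 V

The Sn⁴⁺/Sn²⁺ couple has the more positive E°, so it is the cathode; Cr³⁺/Cr²⁺ is the anode.
The standard potential is +0.16 − (−0.41) = +0.57 V and the balanced reaction transfers n = 2 electrons.
The balanced reaction is Sn⁴⁺(aq) + 2 Cr²⁺(aq) → Sn²⁺(aq) + 2 Cr³⁺(aq), so Q = ([Sn²⁺(aq)]·[Cr³⁺(aq)]^2) / ([Sn⁴⁺(aq)]·[Cr²⁺(aq)]^2) = 0.000876 and log Q = −3.058.
By the Nernst equation, E = +0.57 − (0.0542/2)·(−3.058) = +0.65 V.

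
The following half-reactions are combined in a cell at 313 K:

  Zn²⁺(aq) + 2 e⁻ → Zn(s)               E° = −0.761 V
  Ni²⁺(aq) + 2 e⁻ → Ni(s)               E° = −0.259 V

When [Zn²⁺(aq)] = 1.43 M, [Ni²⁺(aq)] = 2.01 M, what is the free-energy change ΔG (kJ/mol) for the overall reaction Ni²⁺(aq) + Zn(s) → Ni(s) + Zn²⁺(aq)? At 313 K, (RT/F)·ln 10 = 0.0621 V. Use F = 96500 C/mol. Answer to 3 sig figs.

−97.8 kJ/mol

E°cell = −0.259 − (−0.761) = +0.502 V; the balanced reaction transfers n = 2 electrons.
Q = [Zn²⁺(aq)] / [Ni²⁺(aq)] = 0.711, so log Q = −0.148 and E = +0.502 − (0.0621/2)(−0.148) = +0.5066 V.
Then ΔG = −nFE = −2 × 96500 × +0.5066 J/mol = −97.8 kJ/mol.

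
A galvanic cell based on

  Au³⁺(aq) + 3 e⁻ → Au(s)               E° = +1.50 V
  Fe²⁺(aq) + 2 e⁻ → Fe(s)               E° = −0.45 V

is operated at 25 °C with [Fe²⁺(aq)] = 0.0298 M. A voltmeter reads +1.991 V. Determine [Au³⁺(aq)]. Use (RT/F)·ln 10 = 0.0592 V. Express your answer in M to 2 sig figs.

0.62 M

The Au³⁺/Au couple has the larger reduction potential, so it is the cathode: E°cell = +1.50 − (−0.45) = +1.95 V and n = 6.
From the Nernst equation, log Q = n(E° − E)/0.0592 = 6·(+1.95 − (+1.991))/0.0592 = −4.155.
Balancing electrons gives 2 Au³⁺(aq) + 3 Fe(s) → 2 Au(s) + 3 Fe²⁺(aq); thus Q = [Fe²⁺(aq)]^3 / [Au³⁺(aq)]^2.
Substituting the known concentrations and solving, log [Au³⁺(aq)] = −0.211 and [Au³⁺(aq)] = 0.62 M.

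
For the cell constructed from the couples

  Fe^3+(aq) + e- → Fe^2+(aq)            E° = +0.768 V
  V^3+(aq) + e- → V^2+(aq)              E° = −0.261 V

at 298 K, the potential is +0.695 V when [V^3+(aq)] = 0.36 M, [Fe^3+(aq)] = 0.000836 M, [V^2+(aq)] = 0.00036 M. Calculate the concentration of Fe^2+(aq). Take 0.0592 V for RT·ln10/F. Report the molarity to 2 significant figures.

0.37 M

The Fe³⁺/Fe²⁺ couple has the larger reduction potential, so it is the cathode: E°cell = +0.768 − (−0.261) = +1.029 V and n = 1.
Since E = E° − (0.0592/n)·log Q, log Q = n(E° − E)/0.0592 = 5.642.
Balancing electrons gives Fe^3+(aq) + V^2+(aq) → Fe^2+(aq) + V^3+(aq); thus Q = ([Fe^2+(aq)]·[V^3+(aq)]) / ([Fe^3+(aq)]·[V^2+(aq)]).
Isolating [Fe^2+(aq)] in Q = 10^{5.642} yields log [Fe^2+(aq)] = −0.436, i.e. 0.37 M.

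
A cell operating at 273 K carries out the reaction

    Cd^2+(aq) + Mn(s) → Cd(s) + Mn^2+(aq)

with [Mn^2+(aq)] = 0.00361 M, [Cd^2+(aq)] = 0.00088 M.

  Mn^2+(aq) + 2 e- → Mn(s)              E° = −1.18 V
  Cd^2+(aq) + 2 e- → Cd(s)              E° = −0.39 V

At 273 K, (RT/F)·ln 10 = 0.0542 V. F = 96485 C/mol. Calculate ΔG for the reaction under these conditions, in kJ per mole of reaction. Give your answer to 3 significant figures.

−149 kJ/mol

E°cell = −0.39 − (−1.18) = +0.79 V; the balanced reaction transfers n = 2 electrons.
Q = [Mn^2+(aq)] / [Cd^2+(aq)] = 4.1, so log Q = 0.613 and E = +0.79 − (0.0542/2)(0.613) = +0.7734 V.
Then ΔG = −nFE = −2 × 96485 × +0.7734 J/mol = −149 kJ/mol.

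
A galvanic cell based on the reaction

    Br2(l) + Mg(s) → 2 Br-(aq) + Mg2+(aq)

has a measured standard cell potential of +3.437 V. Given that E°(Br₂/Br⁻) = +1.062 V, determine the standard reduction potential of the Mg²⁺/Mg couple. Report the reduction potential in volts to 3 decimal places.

−2.375 V

In the reaction as written the Br₂/Br⁻ couple is reduced (cathode) and Mg²⁺/Mg is oxidized (anode), so E°cell = E°(Br₂/Br⁻) − E°(Mg²⁺/Mg).
E°(Mg²⁺/Mg) = E°(cathode) − E°cell = +1.062 − (+3.437) = −2.375 V.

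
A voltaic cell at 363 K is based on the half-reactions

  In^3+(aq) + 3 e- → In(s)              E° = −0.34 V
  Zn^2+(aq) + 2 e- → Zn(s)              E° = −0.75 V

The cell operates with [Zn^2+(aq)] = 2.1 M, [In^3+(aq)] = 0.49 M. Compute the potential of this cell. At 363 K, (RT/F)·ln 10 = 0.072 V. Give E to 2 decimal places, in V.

Since E°(In³⁺/In) > E°(Zn²⁺/Zn), In³⁺/In serves as the cathode.
The standard potential is −0.34 − (−0.75) = +0.41 V and the balanced reaction transfers n = 6 electrons.
Balancing gives 2 In^3+(aq) + 3 Zn(s) → 2 In(s) + 3 Zn^2+(aq); hence Q = [Zn^2+(aq)]^3 / [In^3+(aq)]^2 = 38.6 (log Q = 1.586).
Applying E = E° − (RT ln10/nF)·log Q gives +0.41 − (0.072/6)(1.586) = +0.39 V.

+0.39 V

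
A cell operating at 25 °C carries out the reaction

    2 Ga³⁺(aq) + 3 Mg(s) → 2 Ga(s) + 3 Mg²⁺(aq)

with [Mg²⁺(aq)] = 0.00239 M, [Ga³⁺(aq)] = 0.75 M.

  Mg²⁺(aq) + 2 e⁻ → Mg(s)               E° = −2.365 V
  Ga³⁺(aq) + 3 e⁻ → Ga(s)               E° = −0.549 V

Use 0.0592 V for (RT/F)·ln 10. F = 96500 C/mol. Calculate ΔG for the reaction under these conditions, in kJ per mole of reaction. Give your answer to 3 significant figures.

With Ga³⁺/Ga reduced at the cathode, E°cell = −0.549 − (−2.365) = +1.816 V and n = 6.
Q = [Mg²⁺(aq)]^3 / [Ga³⁺(aq)]^2 = 2.43×10^−8, so log Q = −7.615 and E = +1.816 − (0.0592/6)(−7.615) = +1.8911 V.
Finally ΔG = −nFE = −(6)(96500 C/mol)(+1.8911 V) = −1090 kJ/mol.

−1090 kJ/mol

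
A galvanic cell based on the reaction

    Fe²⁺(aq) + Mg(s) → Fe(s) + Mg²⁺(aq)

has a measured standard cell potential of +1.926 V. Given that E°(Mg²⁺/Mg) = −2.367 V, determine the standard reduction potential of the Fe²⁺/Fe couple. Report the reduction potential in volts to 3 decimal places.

In the reaction as written the Fe²⁺/Fe couple is reduced (cathode) and Mg²⁺/Mg is oxidized (anode), so E°cell = E°(Fe²⁺/Fe) − E°(Mg²⁺/Mg).
E°(Fe²⁺/Fe) = E°cell + E°(anode) = +1.926 + (−2.367) = −0.441 V.

−0.441 V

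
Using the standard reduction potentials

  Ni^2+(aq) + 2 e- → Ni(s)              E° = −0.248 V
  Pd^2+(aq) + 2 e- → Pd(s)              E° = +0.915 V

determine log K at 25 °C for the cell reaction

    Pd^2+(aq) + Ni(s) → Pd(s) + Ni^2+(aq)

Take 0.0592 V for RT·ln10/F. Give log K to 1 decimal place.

The Pd²⁺/Pd couple is reduced (cathode); E°cell = +0.915 − (−0.248) = +1.163 V with n = 2.
At equilibrium E = 0, so log K = nE°cell / 0.0592 = (2)(+1.163) / 0.0592 = 39.3.

log K = 39.3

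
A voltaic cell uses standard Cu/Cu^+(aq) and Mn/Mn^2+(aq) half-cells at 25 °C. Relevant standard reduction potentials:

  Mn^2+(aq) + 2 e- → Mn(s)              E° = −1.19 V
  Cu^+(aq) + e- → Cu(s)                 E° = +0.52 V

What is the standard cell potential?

The Cu⁺/Cu couple has the higher E°, so Cu ion is reduced (cathode) and Mn is oxidized (anode).
E°cell = E°(cathode) − E°(anode) = +0.52 − (−1.19) = +1.71 V.

+1.71 V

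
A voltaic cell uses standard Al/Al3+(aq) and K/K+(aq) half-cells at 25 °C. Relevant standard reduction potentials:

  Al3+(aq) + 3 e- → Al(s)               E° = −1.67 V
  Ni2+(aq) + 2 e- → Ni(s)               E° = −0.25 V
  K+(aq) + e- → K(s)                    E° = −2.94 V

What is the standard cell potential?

The Al³⁺/Al couple has the higher E°, so Al ion is reduced (cathode) and K is oxidized (anode).
E°cell = E°(cathode) − E°(anode) = −1.67 − (−2.94) = +1.27 V.

+1.27 V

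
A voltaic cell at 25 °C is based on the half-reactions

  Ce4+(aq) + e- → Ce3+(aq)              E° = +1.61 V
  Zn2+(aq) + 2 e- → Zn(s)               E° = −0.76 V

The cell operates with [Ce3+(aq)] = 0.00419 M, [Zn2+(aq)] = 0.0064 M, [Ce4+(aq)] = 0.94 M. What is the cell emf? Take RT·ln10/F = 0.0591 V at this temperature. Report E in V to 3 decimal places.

The Ce⁴⁺/Ce³⁺ couple has the more positive E°, so it is the cathode; Zn²⁺/Zn is the anode.
The standard potential is +1.61 − (−0.76) = +2.37 V and the balanced reaction transfers n = 2 electrons.
For the overall reaction 2 Ce4+(aq) + Zn(s) → 2 Ce3+(aq) + Zn2+(aq), Q = ([Ce3+(aq)]^2·[Zn2+(aq)]) / [Ce4+(aq)]^2 = 1.27×10^−7, giving log Q = −6.896.
Applying E = E° − (RT ln10/nF)·log Q gives +2.37 − (0.0591/2)(−6.896) = +2.574 V.

+2.574 V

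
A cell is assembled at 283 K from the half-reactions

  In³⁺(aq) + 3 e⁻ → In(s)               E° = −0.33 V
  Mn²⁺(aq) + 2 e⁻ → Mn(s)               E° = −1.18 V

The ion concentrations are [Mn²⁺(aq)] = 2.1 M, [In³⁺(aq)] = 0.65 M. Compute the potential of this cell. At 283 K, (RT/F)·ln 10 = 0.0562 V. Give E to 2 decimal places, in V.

The In³⁺/In couple has the more positive E°, so it is the cathode; Mn²⁺/Mn is the anode.
The standard potential is −0.33 − (−1.18) = +0.85 V and the balanced reaction transfers n = 6 electrons.
Balancing gives 2 In³⁺(aq) + 3 Mn(s) → 2 In(s) + 3 Mn²⁺(aq); hence Q = [Mn²⁺(aq)]^3 / [In³⁺(aq)]^2 = 21.9 (log Q = 1.341).
Applying E = E° − (RT ln10/nF)·log Q gives +0.85 − (0.0562/6)(1.341) = +0.84 V.

+0.84 V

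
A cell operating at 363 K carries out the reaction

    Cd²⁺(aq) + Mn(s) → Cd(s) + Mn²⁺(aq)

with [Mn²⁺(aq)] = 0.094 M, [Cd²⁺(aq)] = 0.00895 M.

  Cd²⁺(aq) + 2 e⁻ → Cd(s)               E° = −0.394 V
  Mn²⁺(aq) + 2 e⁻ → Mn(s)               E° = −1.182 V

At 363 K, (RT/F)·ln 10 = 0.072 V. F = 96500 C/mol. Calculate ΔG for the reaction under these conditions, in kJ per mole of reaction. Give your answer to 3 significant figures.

−145 kJ/mol

The standard cell potential is −0.394 − (−1.182) = +0.788 V, with n = 2 electrons in the balanced equation.
Q = [Mn²⁺(aq)] / [Cd²⁺(aq)] = 10.5, so log Q = 1.021 and E = +0.788 − (0.072/2)(1.021) = +0.7512 V.
Finally ΔG = −nFE = −(2)(96500 C/mol)(+0.7512 V) = −145 kJ/mol.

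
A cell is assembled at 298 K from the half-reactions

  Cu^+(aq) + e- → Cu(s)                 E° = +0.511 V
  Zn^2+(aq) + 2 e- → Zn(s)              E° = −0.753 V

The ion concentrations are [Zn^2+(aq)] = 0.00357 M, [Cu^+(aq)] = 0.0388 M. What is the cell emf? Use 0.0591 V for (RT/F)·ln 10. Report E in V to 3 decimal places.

Cu⁺/Cu is reduced (cathode, E° = +0.511 V) and Zn²⁺/Zn is oxidized (anode).
E°cell = E°cat − E°an = +0.511 − (−0.753) = +1.264 V; n = 2.
Balancing gives 2 Cu^+(aq) + Zn(s) → 2 Cu(s) + Zn^2+(aq); hence Q = [Zn^2+(aq)] / [Cu^+(aq)]^2 = 2.37 (log Q = 0.375).
By the Nernst equation, E = +1.264 − (0.0591/2)·(0.375) = +1.253 V.

+1.253 V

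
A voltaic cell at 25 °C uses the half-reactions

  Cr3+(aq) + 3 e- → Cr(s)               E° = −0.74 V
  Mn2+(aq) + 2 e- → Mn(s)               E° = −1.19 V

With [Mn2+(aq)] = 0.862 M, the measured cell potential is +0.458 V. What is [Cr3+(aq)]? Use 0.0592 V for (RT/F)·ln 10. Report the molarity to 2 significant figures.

2.0 M

The Cr³⁺/Cr couple has the larger reduction potential, so it is the cathode: E°cell = −0.74 − (−1.19) = +0.45 V and n = 6.
Since E = E° − (0.0592/n)·log Q, log Q = n(E° − E)/0.0592 = −0.811.
The balanced reaction is 2 Cr3+(aq) + 3 Mn(s) → 2 Cr(s) + 3 Mn2+(aq), so Q = [Mn2+(aq)]^3 / [Cr3+(aq)]^2.
Isolating [Cr3+(aq)] in Q = 10^{−0.811} yields log [Cr3+(aq)] = 0.309, i.e. 2.0 M.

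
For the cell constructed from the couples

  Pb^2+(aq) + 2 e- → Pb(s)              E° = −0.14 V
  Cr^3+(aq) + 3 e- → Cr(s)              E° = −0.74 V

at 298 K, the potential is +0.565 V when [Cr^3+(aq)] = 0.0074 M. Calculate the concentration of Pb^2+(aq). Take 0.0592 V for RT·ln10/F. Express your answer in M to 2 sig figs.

0.0025 M

Pb²⁺/Pb is the cathode (higher E°); E°cell = −0.14 − (−0.74) = +0.60 V with n = 6.
Since E = E° − (0.0592/n)·log Q, log Q = n(E° − E)/0.0592 = 3.547.
The balanced reaction is 3 Pb^2+(aq) + 2 Cr(s) → 3 Pb(s) + 2 Cr^3+(aq), so Q = [Cr^3+(aq)]^2 / [Pb^2+(aq)]^3.
Substituting the known concentrations and solving, log [Pb^2+(aq)] = −2.603 and [Pb^2+(aq)] = 0.0025 M.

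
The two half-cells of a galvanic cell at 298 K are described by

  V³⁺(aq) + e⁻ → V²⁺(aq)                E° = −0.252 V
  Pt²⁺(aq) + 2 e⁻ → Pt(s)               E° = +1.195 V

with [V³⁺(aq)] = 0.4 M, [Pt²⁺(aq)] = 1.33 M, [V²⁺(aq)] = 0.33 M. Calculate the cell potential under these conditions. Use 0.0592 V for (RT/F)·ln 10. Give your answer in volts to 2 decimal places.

+1.45 V

Pt²⁺/Pt is reduced (cathode, E° = +1.195 V) and V³⁺/V²⁺ is oxidized (anode).
E°cell = E°cat − E°an = +1.195 − (−0.252) = +1.447 V; n = 2.
Balancing gives Pt²⁺(aq) + 2 V²⁺(aq) → Pt(s) + 2 V³⁺(aq); hence Q = [V³⁺(aq)]^2 / ([Pt²⁺(aq)]·[V²⁺(aq)]^2) = 1.1 (log Q = 0.043).
E = E° − (0.0592/n)·log Q = +1.447 − (0.0592/2)(0.043) = +1.45 V.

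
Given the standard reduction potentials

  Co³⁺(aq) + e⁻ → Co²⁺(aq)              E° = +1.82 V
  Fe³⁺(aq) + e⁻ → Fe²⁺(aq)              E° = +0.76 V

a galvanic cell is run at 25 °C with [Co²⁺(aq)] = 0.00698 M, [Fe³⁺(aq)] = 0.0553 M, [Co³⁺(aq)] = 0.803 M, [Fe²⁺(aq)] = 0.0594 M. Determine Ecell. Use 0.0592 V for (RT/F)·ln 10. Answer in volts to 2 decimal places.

Since E°(Co³⁺/Co²⁺) > E°(Fe³⁺/Fe²⁺), Co³⁺/Co²⁺ serves as the cathode.
E°cell = +1.82 − (+0.76) = +1.06 V, with n = 1 electron transferred.
For the overall reaction Co³⁺(aq) + Fe²⁺(aq) → Co²⁺(aq) + Fe³⁺(aq), Q = ([Co²⁺(aq)]·[Fe³⁺(aq)]) / ([Co³⁺(aq)]·[Fe²⁺(aq)]) = 0.00809, giving log Q = −2.092.
By the Nernst equation, E = +1.06 − (0.0592/1)·(−2.092) = +1.18 V.

+1.18 V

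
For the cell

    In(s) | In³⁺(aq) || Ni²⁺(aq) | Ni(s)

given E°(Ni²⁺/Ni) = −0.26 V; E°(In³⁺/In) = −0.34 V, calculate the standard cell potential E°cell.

+0.08 V

By convention the left-hand electrode in cell notation is the anode (oxidation) and the right-hand electrode is the cathode (reduction).
E°cell = E°(right) − E°(left) = −0.26 − (−0.34) = +0.08 V.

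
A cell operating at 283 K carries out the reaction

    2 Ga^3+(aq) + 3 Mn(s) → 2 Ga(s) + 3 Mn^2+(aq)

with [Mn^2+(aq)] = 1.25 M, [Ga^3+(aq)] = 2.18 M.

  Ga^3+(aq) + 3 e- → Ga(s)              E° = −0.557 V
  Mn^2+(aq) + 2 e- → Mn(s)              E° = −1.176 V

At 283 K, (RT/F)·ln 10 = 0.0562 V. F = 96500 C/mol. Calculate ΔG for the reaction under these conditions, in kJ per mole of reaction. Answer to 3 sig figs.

The standard cell potential is −0.557 − (−1.176) = +0.619 V, with n = 6 electrons in the balanced equation.
Here Q = [Mn^2+(aq)]^3 / [Ga^3+(aq)]^2 = 0.411 (log Q = −0.386), giving E = +0.619 − (0.0562/6)·(−0.386) = +0.6226 V.
Finally ΔG = −nFE = −(6)(96500 C/mol)(+0.6226 V) = −360 kJ/mol.

−360 kJ/mol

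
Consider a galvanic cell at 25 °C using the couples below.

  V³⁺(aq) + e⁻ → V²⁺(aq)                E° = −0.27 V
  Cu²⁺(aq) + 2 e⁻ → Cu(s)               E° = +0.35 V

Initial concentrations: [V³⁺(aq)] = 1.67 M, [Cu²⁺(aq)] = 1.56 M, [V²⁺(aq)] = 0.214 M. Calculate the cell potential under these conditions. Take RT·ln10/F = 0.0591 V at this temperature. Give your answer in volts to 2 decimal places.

The Cu²⁺/Cu couple has the more positive E°, so it is the cathode; V³⁺/V²⁺ is the anode.
The standard potential is +0.35 − (−0.27) = +0.62 V and the balanced reaction transfers n = 2 electrons.
Balancing gives Cu²⁺(aq) + 2 V²⁺(aq) → Cu(s) + 2 V³⁺(aq); hence Q = [V³⁺(aq)]^2 / ([Cu²⁺(aq)]·[V²⁺(aq)]^2) = 39 (log Q = 1.591).
E = E° − (0.0591/n)·log Q = +0.62 − (0.0591/2)(1.591) = +0.57 V.

+0.57 V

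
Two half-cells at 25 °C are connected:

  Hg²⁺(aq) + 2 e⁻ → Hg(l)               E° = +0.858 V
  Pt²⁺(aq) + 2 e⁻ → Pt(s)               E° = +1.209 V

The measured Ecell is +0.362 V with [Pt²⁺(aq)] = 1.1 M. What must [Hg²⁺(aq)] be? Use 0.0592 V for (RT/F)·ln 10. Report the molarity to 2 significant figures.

0.47 M

Pt²⁺/Pt is the cathode (higher E°); E°cell = +1.209 − (+0.858) = +0.351 V with n = 2.
Rearranging E = E° − (0.0592/n)·log Q gives log Q = 2(+0.351 − (+0.362))/0.0592 = −0.372.
For Pt²⁺(aq) + Hg(l) → Pt(s) + Hg²⁺(aq), the reaction quotient is Q = [Hg²⁺(aq)] / [Pt²⁺(aq)].
Solving for the unknown gives log [Hg²⁺(aq)] = −0.331, so [Hg²⁺(aq)] ≈ 0.47 M.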